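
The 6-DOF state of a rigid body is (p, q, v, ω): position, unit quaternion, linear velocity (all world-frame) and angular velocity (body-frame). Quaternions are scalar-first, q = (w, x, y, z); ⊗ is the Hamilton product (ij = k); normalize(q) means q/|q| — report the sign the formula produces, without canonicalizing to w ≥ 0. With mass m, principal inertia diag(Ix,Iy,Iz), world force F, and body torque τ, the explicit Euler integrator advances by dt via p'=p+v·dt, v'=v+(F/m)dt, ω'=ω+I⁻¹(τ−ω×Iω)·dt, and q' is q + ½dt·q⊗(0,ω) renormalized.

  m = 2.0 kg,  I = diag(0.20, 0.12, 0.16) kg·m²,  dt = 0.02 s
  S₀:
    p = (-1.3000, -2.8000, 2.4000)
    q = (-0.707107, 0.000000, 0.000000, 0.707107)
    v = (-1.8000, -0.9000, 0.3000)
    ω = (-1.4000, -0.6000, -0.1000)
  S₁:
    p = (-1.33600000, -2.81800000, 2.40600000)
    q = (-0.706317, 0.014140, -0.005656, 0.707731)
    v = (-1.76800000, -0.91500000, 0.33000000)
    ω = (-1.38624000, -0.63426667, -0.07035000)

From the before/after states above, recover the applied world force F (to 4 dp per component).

Δv = v₁−v₀ = (0.03200000, -0.01500000, 0.03000000)
applied force F = (3.2000, -1.5000, 3.0000)

F = (3.2000, -1.5000, 3.0000)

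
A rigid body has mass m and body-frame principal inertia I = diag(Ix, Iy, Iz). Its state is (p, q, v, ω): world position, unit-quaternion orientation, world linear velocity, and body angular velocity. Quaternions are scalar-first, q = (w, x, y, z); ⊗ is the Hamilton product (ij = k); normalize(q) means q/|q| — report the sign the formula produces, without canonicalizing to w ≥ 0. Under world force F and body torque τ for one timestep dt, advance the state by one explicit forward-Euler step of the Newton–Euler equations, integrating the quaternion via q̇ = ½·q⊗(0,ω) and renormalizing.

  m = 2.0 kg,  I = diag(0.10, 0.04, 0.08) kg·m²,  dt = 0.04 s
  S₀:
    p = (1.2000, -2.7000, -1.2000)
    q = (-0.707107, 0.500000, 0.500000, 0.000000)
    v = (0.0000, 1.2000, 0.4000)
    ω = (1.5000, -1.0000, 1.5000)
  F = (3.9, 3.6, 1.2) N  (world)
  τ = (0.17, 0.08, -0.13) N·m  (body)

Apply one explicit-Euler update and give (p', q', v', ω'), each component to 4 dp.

precession coupling ω×(Iω) = (-0.0600, 0.0450, 0.0900)
angular accel α = (2.3000, 0.8750, -2.7500)
ω + α·dt = (1.5920, -0.9650, 1.3900)
Hamilton product q⊗(0,ω) = (-0.2500000, -0.3106605, -0.0428930, -2.3106605)
updated quaternion q' = (-0.7113, 0.4932, 0.4986, -0.0462)
a = F/m = (1.9500, 1.8000, 0.6000)
new position p' = (1.2000, -2.6520, -1.1840)
v + (F/m)dt = (0.0780, 1.2720, 0.4240)

p' = (1.2000, -2.6520, -1.1840)
q' = (-0.7113, 0.4932, 0.4986, -0.0462)
v' = (0.0780, 1.2720, 0.4240)
ω' = (1.5920, -0.9650, 1.3900)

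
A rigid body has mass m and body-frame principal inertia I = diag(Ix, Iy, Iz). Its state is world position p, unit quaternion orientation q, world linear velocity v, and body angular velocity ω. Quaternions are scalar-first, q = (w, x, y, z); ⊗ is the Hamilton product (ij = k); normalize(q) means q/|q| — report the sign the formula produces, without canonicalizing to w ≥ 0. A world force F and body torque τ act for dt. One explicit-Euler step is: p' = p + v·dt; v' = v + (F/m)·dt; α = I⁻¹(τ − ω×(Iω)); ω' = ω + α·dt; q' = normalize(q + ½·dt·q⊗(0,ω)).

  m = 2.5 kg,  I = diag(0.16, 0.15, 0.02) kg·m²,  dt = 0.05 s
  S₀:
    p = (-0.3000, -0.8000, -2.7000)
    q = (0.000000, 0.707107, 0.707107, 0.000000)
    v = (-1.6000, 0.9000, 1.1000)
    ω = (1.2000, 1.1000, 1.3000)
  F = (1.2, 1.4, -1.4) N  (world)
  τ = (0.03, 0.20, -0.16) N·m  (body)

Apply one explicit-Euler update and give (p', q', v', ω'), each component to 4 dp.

p' = (-0.3800, -0.7550, -2.6450)
q' = (-0.0406, 0.7291, 0.6832, -0.0018)
v' = (-1.5760, 0.9280, 1.0720)
ω' = (1.2675, 1.0939, 0.9330)

linear accel F/m = (0.4800, 0.5600, -0.5600)
new position p' = (-0.3800, -0.7550, -2.6450)
v' = v + a·dt = (-1.5760, 0.9280, 1.0720)
precession coupling ω×(Iω) = (-0.1859, 0.2184, -0.0132)
angular accel α = (1.3494, -0.1227, -7.3400)
new body rate ω' = (1.2675, 1.0939, 0.9330)
q⊗(0,ω) = (-1.6263461, 0.9192391, -0.9192391, -0.0707107)
updated quaternion q' = (-0.0406, 0.7291, 0.6832, -0.0018)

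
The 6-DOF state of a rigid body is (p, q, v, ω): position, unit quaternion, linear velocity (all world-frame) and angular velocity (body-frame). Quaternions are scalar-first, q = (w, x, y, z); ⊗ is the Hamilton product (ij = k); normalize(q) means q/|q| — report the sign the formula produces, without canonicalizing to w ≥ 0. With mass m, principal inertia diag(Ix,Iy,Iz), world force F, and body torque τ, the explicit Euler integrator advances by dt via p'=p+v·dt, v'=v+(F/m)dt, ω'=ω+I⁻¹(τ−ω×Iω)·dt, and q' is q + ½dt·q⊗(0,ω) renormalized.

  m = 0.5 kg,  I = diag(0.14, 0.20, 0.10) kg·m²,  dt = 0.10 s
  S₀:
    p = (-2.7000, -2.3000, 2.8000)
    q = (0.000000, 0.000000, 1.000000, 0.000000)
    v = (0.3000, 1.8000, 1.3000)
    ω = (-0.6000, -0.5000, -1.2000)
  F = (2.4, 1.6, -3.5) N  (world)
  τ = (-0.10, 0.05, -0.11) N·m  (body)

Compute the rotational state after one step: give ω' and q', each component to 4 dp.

(τ − ω×Iω)/I = (-0.2857, 0.1060, -1.2800)
ω' = ω + α·dt = (-0.6286, -0.4894, -1.3280)
Hamilton product q⊗(0,ω) = (0.5000000, -1.2000000, 0.0000000, 0.6000000)
q + ½dt·q⊗(0,ω), renormalized = (0.0249, -0.0598, 0.9974, 0.0299)

ω' = (-0.6286, -0.4894, -1.3280)
q' = (0.0249, -0.0598, 0.9974, 0.0299)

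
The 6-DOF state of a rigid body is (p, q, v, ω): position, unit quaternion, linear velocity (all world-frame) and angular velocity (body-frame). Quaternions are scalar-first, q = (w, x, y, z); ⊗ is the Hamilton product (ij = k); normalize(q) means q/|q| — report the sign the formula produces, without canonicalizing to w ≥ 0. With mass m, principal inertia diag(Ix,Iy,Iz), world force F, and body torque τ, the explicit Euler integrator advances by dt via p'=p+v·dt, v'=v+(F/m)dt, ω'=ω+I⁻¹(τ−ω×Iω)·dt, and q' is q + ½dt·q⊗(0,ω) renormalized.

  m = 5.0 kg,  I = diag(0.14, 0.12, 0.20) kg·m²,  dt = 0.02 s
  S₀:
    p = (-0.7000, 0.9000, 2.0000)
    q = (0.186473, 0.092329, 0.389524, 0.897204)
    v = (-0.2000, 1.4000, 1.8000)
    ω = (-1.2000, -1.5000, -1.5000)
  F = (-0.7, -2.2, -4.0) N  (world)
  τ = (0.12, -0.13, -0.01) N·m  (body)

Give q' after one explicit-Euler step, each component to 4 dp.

q' = (0.2068, 0.0977, 0.3772, 0.8974)

q⊗(0,ω) = (2.0408868, 0.5377524, -1.2178608, 0.0492258)
q' = normalize(q + ½dt·q⊗(0,ω)) = (0.2068, 0.0977, 0.3772, 0.8974)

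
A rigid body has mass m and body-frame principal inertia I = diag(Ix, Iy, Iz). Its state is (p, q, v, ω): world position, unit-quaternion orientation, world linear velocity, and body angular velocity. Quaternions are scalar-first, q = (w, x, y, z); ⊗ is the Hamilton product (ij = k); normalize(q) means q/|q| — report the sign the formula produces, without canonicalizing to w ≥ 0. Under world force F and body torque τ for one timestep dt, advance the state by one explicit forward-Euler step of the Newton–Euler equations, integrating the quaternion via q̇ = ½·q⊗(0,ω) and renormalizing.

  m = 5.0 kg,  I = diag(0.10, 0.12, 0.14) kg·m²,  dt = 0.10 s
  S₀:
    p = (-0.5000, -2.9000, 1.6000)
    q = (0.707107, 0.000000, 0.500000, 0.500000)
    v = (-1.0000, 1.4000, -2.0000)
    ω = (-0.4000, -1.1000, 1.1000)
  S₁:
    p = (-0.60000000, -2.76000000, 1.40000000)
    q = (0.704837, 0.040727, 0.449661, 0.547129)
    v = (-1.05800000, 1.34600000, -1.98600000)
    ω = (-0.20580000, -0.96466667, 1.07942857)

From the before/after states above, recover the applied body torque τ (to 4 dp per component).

Δω = ω₁−ω₀ = (0.19420000, 0.13533333, -0.02057143)
I·α + gyro = (0.1700, 0.1800, -0.0200)

τ = (0.1700, 0.1800, -0.0200)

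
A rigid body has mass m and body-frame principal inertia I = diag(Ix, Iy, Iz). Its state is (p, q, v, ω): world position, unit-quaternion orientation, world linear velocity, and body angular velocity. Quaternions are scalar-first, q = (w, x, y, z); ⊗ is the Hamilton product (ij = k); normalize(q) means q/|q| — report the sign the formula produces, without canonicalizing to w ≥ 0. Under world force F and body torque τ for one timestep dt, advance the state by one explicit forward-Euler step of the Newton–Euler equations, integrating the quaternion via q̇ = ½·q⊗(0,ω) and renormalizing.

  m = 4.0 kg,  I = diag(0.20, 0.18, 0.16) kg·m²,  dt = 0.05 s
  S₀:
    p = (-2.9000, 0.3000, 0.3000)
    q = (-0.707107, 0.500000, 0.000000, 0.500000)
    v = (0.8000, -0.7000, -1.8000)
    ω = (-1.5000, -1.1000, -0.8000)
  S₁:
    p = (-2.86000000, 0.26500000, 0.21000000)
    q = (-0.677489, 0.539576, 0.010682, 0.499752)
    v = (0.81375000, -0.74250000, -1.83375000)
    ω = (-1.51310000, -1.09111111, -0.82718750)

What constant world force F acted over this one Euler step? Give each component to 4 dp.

F = (1.1000, -3.4000, -2.7000)

Δv = v₁−v₀ = (0.01375000, -0.04250000, -0.03375000)
m·(v₁−v₀)/dt = (1.1000, -3.4000, -2.7000)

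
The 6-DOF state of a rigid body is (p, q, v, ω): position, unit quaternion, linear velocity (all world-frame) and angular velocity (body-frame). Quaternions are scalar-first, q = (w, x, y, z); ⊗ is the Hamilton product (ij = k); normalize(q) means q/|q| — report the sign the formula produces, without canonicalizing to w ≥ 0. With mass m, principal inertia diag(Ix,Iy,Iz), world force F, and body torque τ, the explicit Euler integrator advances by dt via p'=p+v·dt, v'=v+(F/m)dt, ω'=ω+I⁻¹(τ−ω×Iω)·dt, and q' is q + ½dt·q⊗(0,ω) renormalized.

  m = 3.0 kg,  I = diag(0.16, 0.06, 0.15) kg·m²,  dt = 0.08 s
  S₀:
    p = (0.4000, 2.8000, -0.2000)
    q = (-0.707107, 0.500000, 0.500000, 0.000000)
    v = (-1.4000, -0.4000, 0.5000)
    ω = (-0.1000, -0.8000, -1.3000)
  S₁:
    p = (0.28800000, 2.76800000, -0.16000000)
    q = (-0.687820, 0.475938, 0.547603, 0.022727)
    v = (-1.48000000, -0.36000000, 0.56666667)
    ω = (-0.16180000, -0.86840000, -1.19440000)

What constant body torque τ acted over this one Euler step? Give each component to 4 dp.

Δω = ω₁−ω₀ = (-0.06180000, -0.06840000, 0.10560000)
gyro term ω₀×Iω₀ = (0.0936, 0.0013, -0.0080)
applied torque τ = (-0.0300, -0.0500, 0.1900)

τ = (-0.0300, -0.0500, 0.1900)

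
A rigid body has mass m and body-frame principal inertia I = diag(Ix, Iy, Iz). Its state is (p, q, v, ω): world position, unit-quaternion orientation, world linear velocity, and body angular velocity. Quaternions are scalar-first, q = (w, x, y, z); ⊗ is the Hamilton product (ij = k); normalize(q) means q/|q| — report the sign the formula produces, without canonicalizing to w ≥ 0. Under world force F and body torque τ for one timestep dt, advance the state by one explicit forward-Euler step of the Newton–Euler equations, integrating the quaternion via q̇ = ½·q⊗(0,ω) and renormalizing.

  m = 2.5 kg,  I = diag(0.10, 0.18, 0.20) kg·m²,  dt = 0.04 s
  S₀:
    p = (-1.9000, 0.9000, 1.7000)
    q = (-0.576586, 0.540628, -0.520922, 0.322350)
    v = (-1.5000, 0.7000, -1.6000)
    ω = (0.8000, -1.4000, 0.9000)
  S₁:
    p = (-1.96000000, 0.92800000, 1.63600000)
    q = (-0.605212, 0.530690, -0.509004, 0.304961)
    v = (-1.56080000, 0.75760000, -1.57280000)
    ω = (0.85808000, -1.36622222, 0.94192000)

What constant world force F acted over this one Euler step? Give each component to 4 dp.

F = (-3.8000, 3.6000, 1.7000)

Δv = v₁−v₀ = (-0.06080000, 0.05760000, 0.02720000)
F = m·Δv/dt = (-3.8000, 3.6000, 1.7000)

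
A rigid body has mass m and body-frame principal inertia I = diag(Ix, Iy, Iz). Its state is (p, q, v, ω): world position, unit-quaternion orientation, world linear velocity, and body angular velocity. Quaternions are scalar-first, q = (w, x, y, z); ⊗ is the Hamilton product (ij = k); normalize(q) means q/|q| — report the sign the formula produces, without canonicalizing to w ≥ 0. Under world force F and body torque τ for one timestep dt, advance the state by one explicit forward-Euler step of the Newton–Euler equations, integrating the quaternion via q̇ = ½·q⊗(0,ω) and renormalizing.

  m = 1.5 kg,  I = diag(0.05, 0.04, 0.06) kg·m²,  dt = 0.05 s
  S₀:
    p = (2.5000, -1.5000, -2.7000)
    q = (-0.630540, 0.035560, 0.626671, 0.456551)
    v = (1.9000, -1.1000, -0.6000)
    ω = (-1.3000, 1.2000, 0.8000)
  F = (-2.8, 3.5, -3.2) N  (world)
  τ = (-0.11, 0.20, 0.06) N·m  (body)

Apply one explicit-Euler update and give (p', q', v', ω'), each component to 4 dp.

linear accel F/m = (-1.8667, 2.3333, -2.1333)
new position p' = (2.5950, -1.5550, -2.7300)
v' = v + a·dt = (1.8067, -0.9833, -0.7067)
ω×(Iω) gyroscopic = (0.0192, 0.0104, 0.0156)
α = I⁻¹(τ − ω×Iω) = (-2.5840, 4.7400, 0.7400)
ω + α·dt = (-1.4292, 1.4370, 0.8370)
Hamilton product q⊗(0,ω) = (-1.0710180, 0.7731776, -1.3786123, 0.3529123)
q' = normalize(q + ½dt·q⊗(0,ω)) = (-0.6565, 0.0548, 0.5915, 0.4648)

p' = (2.5950, -1.5550, -2.7300)
q' = (-0.6565, 0.0548, 0.5915, 0.4648)
v' = (1.8067, -0.9833, -0.7067)
ω' = (-1.4292, 1.4370, 0.8370)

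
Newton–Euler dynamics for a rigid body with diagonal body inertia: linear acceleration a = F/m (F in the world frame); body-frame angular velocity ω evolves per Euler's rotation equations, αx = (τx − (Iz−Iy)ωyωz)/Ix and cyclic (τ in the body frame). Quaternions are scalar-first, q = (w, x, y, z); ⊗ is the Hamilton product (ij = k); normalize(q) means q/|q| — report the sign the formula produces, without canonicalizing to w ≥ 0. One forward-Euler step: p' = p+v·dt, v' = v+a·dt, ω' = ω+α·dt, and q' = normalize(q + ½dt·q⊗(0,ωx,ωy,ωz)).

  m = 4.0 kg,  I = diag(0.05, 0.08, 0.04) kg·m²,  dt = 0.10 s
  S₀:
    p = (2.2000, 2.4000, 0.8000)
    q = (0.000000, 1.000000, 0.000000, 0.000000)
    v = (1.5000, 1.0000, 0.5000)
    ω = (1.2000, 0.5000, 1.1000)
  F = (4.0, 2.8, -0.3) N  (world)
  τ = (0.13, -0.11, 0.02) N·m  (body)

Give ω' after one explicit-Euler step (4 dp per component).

ω×(Iω) gyroscopic = (-0.0220, 0.0132, 0.0180)
α = I⁻¹(τ − ω×Iω) = (3.0400, -1.5400, 0.0500)
ω' = ω + α·dt = (1.5040, 0.3460, 1.1050)

ω' = (1.5040, 0.3460, 1.1050)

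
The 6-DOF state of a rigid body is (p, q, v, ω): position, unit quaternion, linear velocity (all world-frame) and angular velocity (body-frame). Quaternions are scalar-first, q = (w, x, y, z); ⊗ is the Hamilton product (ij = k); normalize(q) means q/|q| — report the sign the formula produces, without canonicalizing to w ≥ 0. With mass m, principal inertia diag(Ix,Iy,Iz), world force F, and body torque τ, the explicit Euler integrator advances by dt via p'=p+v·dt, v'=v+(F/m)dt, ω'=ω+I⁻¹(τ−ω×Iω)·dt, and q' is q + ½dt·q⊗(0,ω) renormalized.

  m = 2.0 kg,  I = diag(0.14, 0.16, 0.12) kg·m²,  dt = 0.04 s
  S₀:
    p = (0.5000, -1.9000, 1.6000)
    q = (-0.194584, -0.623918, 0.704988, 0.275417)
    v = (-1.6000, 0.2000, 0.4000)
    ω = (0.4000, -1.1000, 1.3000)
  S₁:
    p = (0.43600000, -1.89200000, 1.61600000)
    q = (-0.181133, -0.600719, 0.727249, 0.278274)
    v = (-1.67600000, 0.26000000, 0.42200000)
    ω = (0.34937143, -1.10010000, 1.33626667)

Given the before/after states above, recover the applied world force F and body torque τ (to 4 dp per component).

velocity change Δv = (-0.07600000, 0.06000000, 0.02200000)
F = m·Δv/dt = (-3.8000, 3.0000, 1.1000)
rate change Δω = (-0.05062857, -0.00010000, 0.03626667)
precession coupling = (0.0572, 0.0104, -0.0088)
I·α + gyro = (-0.1200, 0.0100, 0.1000)

F = (-3.8000, 3.0000, 1.1000)
τ = (-0.1200, 0.0100, 0.1000)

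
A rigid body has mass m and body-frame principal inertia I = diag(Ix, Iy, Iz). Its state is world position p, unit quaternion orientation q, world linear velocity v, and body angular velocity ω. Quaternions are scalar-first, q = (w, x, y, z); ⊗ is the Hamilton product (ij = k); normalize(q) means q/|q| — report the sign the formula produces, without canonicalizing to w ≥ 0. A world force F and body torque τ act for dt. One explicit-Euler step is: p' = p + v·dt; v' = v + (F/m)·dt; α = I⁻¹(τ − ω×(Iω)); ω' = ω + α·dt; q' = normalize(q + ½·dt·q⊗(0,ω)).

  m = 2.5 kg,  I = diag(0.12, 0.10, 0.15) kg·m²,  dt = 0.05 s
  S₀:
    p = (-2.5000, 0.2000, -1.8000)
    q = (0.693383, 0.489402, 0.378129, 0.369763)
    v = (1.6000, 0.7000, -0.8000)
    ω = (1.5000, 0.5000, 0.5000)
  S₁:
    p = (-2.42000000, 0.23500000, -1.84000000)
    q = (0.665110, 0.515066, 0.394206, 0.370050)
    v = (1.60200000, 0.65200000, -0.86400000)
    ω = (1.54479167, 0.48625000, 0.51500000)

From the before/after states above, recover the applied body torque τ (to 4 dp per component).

ω₁ − ω₀ = (0.04479167, -0.01375000, 0.01500000)
precession coupling = (0.0125, -0.0225, -0.0150)
applied torque τ = (0.1200, -0.0500, 0.0300)

τ = (0.1200, -0.0500, 0.0300)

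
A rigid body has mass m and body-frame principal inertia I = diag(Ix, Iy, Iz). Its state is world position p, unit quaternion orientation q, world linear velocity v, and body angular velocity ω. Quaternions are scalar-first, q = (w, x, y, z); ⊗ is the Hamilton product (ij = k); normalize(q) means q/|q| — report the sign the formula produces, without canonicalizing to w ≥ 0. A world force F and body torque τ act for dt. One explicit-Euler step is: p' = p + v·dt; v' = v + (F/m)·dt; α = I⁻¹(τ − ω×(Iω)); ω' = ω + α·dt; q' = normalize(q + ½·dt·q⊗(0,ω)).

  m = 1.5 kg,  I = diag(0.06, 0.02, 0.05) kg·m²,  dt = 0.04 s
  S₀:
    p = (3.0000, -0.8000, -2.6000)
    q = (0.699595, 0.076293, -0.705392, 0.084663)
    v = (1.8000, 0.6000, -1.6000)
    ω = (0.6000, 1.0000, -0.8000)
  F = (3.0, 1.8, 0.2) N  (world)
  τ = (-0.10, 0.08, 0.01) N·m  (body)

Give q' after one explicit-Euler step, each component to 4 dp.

Hamilton product q⊗(0,ω) = (0.7273466, 0.8994076, 0.8114272, -0.0601478)
q + ½dt·q⊗(0,ω), renormalized = (0.7139, 0.0942, -0.6889, 0.0834)

q' = (0.7139, 0.0942, -0.6889, 0.0834)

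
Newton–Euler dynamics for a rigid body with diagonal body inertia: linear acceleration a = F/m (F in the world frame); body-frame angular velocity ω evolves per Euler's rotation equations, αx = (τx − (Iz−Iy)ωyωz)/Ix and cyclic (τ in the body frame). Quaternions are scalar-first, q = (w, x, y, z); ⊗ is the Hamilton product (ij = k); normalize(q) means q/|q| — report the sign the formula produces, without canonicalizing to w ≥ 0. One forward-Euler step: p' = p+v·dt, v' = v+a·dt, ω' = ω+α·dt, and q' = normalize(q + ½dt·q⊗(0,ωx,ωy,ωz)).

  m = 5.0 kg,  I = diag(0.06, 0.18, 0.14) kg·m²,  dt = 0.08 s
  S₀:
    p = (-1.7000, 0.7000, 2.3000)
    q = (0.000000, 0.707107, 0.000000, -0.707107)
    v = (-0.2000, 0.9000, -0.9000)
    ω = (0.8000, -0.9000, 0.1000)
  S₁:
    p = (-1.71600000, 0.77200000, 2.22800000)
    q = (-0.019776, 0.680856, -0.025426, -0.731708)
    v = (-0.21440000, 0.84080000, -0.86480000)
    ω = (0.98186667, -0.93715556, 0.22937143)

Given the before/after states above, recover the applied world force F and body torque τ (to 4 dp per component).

F = (-0.9000, -3.7000, 2.2000)
τ = (0.1400, -0.0900, 0.1400)

rate change Δω = (0.18186667, -0.03715556, 0.12937143)
precession coupling = (0.0036, -0.0064, -0.0864)
I·α + gyro = (0.1400, -0.0900, 0.1400)
Δv = v₁−v₀ = (-0.01440000, -0.05920000, 0.03520000)
applied force F = (-0.9000, -3.7000, 2.2000)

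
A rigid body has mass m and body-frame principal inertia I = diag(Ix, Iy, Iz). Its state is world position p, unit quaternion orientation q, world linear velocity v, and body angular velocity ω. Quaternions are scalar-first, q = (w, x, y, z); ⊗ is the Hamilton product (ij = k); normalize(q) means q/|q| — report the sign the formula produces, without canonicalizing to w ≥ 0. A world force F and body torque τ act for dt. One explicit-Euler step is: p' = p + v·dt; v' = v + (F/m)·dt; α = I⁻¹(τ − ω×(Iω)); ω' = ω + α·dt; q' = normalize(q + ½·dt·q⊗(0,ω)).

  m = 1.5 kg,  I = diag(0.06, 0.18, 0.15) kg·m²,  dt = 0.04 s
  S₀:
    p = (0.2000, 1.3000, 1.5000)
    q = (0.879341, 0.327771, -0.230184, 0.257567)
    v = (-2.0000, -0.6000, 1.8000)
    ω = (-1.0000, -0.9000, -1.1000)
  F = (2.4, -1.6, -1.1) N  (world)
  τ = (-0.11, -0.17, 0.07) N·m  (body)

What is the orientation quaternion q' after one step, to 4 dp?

2q̇ = q⊗(0,ω) = (0.4039291, -0.3943283, -0.6884258, -1.4924530)
updated quaternion q' = (0.8869, 0.3197, -0.2438, 0.2276)

q' = (0.8869, 0.3197, -0.2438, 0.2276)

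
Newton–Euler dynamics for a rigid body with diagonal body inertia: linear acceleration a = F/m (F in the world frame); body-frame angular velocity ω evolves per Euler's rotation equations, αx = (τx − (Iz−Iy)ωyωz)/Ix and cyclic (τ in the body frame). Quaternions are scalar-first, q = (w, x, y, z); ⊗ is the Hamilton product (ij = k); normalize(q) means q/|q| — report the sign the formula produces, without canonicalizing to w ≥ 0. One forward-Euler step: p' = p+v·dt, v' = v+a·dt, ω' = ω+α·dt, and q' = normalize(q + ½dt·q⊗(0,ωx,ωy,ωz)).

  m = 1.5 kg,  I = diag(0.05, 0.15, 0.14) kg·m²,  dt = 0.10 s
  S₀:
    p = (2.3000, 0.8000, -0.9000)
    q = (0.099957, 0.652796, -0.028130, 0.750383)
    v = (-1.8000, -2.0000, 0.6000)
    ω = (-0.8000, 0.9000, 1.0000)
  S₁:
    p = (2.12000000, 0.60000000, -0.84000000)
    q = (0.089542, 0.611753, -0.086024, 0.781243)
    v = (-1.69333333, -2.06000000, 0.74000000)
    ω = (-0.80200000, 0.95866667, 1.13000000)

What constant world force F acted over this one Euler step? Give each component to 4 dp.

velocity change Δv = (0.10666667, -0.06000000, 0.14000000)
F = m·Δv/dt = (1.6000, -0.9000, 2.1000)

F = (1.6000, -0.9000, 2.1000)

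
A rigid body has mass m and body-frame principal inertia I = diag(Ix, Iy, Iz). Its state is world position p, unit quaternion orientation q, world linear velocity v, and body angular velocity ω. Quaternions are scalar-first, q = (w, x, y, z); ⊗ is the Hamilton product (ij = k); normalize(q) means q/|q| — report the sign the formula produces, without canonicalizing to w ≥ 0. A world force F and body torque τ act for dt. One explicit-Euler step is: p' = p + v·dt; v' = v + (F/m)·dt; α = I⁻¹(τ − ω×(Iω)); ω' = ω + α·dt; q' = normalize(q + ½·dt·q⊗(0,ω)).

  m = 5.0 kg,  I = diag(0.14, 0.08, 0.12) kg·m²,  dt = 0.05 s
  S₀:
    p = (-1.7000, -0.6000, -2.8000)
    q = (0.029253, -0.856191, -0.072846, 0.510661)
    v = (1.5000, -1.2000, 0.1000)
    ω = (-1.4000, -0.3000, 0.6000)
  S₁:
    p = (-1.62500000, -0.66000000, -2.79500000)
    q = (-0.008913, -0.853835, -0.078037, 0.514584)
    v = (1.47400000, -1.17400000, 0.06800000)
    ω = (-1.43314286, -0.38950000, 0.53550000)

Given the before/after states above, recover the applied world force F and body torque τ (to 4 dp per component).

Δω = ω₁−ω₀ = (-0.03314286, -0.08950000, -0.06450000)
applied torque τ = (-0.1000, -0.1600, -0.1800)
velocity change Δv = (-0.02600000, 0.02600000, -0.03200000)
m·(v₁−v₀)/dt = (-2.6000, 2.6000, -3.2000)

F = (-2.6000, 2.6000, -3.2000)
τ = (-0.1000, -0.1600, -0.1800)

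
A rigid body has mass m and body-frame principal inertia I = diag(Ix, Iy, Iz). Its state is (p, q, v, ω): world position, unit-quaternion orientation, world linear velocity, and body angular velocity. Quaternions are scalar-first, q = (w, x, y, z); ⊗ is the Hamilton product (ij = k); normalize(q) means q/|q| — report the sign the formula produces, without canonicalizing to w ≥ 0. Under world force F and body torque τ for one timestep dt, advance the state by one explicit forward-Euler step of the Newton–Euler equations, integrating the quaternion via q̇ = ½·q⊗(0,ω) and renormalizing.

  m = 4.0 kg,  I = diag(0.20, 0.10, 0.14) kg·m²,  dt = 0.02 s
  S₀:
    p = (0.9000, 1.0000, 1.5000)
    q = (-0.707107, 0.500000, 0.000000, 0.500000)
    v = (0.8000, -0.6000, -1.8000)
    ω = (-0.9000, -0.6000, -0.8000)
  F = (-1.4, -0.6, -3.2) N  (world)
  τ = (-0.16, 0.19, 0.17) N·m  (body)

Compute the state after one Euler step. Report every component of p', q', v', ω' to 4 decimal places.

linear accel F/m = (-0.3500, -0.1500, -0.8000)
new position p' = (0.9160, 0.9880, 1.4640)
v' = v + a·dt = (0.7930, -0.6030, -1.8160)
ω×(Iω) gyroscopic = (0.0192, 0.0432, -0.0540)
angular accel α = (-0.8960, 1.4680, 1.6000)
new body rate ω' = (-0.9179, -0.5706, -0.7680)
q⊗(0,ω) = (0.8500000, 0.9363963, 0.3742642, 0.2656856)
updated quaternion q' = (-0.6985, 0.5093, 0.0037, 0.5026)

p' = (0.9160, 0.9880, 1.4640)
q' = (-0.6985, 0.5093, 0.0037, 0.5026)
v' = (0.7930, -0.6030, -1.8160)
ω' = (-0.9179, -0.5706, -0.7680)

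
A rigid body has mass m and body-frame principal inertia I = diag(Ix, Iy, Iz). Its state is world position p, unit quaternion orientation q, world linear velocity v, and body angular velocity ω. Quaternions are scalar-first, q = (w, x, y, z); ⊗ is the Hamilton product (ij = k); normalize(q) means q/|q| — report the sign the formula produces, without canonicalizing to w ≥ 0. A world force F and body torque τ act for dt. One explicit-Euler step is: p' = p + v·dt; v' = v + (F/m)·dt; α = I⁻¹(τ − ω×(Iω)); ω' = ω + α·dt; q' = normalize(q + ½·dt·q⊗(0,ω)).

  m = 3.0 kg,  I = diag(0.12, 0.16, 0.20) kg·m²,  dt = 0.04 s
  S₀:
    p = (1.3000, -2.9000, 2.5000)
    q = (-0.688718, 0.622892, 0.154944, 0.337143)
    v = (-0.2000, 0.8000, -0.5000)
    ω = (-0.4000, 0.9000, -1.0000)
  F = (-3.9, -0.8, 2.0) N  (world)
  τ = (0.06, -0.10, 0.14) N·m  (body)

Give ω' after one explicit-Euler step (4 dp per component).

ω' = (-0.3680, 0.8830, -0.9691)

ω×(Iω) gyroscopic = (-0.0360, -0.0320, -0.0144)
α = I⁻¹(τ − ω×Iω) = (0.8000, -0.4250, 0.7720)
new body rate ω' = (-0.3680, 0.8830, -0.9691)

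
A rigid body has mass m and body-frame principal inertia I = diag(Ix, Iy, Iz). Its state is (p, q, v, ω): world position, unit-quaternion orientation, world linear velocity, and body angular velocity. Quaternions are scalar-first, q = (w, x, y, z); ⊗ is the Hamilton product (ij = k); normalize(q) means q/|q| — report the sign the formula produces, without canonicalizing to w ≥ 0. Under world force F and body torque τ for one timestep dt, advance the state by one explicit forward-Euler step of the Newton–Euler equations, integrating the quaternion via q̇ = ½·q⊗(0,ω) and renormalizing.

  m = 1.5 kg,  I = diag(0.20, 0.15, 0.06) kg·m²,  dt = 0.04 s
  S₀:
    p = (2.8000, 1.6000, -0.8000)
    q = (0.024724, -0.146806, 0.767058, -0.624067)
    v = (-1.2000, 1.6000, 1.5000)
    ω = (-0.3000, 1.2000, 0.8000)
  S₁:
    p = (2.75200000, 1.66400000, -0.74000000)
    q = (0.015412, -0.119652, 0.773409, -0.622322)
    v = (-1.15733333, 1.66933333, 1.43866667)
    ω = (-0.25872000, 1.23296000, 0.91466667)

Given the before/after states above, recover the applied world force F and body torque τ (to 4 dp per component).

velocity change Δv = (0.04266667, 0.06933333, -0.06133333)
applied force F = (1.6000, 2.6000, -2.3000)
ω₁ − ω₀ = (0.04128000, 0.03296000, 0.11466667)
gyro term ω₀×Iω₀ = (-0.0864, -0.0336, 0.0180)
I·α + gyro = (0.1200, 0.0900, 0.1900)

F = (1.6000, 2.6000, -2.3000)
τ = (0.1200, 0.0900, 0.1900)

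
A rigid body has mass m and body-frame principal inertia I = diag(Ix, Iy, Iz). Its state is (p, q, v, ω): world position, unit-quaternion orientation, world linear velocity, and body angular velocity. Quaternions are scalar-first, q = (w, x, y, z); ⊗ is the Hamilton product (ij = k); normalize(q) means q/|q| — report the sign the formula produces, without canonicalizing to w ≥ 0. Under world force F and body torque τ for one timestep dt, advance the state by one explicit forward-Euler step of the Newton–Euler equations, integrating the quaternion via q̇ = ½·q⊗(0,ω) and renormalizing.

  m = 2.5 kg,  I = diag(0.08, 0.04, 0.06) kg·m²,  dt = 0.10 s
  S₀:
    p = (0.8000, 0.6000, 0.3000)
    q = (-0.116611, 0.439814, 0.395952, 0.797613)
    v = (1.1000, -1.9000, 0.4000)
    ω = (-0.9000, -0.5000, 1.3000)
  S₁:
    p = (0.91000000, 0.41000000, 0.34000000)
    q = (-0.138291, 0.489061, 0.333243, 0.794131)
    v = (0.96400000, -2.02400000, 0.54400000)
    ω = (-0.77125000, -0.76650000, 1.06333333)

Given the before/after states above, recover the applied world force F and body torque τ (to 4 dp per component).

ω₁ − ω₀ = (0.12875000, -0.26650000, -0.23666667)
ω₀×(Iω₀) = (-0.0130, -0.0234, -0.0180)
applied torque τ = (0.0900, -0.1300, -0.1600)
velocity change Δv = (-0.13600000, -0.12400000, 0.14400000)
F = m·Δv/dt = (-3.4000, -3.1000, 3.6000)

F = (-3.4000, -3.1000, 3.6000)
τ = (0.0900, -0.1300, -0.1600)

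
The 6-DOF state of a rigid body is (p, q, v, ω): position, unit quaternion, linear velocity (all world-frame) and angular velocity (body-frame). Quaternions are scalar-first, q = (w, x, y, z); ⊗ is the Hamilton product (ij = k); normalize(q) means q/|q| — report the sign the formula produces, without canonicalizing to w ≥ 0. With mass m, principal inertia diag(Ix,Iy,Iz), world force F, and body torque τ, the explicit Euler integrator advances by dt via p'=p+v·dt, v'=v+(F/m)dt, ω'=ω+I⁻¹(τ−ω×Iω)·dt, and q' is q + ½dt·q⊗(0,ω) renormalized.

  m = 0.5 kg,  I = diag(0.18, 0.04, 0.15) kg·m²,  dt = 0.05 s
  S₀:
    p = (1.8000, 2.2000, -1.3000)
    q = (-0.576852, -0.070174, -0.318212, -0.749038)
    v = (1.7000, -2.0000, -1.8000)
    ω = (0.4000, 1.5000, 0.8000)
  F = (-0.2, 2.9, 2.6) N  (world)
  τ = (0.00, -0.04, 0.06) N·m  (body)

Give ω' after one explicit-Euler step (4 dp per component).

gyro term ω×Iω = (0.1320, 0.0096, -0.0840)
angular accel α = (-0.7333, -1.2400, 0.9600)
new body rate ω' = (0.3633, 1.4380, 0.8480)

ω' = (0.3633, 1.4380, 0.8480)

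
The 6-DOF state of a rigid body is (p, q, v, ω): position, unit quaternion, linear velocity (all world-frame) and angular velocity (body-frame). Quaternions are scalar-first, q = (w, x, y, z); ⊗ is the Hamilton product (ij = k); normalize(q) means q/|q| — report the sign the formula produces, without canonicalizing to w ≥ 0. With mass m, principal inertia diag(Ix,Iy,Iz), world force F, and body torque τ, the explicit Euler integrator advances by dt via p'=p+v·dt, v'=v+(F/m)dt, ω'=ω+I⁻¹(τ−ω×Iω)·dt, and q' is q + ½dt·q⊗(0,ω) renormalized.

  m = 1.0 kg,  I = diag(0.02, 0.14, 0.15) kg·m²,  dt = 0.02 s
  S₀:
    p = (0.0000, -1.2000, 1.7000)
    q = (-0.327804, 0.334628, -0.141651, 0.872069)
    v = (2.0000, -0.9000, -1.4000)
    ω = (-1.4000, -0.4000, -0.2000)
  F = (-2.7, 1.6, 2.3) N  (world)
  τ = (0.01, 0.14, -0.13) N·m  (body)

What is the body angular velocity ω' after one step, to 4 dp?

ω' = (-1.3908, -0.3748, -0.2263)

angular accel α = (0.4600, 1.2600, -1.3147)
ω' = ω + α·dt = (-1.3908, -0.3748, -0.2263)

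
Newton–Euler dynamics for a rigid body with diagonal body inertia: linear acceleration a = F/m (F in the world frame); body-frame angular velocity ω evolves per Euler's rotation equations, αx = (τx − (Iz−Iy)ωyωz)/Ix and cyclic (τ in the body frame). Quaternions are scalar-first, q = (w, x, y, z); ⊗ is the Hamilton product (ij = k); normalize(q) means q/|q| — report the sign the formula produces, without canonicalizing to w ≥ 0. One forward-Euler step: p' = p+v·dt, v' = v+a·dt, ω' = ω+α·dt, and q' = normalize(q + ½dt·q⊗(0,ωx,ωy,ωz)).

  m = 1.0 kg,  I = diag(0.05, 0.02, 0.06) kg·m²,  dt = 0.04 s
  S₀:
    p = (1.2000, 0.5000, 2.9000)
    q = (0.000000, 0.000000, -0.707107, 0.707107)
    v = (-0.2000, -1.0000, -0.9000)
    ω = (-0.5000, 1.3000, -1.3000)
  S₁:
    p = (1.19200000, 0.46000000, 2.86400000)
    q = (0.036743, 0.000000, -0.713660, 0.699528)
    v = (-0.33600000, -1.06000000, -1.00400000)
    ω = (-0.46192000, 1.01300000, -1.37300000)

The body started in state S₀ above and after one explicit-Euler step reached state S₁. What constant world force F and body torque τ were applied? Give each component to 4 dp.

Δω = ω₁−ω₀ = (0.03808000, -0.28700000, -0.07300000)
gyro term ω₀×Iω₀ = (-0.0676, -0.0065, 0.0195)
applied torque τ = (-0.0200, -0.1500, -0.0900)
Δv = v₁−v₀ = (-0.13600000, -0.06000000, -0.10400000)
F = m·Δv/dt = (-3.4000, -1.5000, -2.6000)

F = (-3.4000, -1.5000, -2.6000)
τ = (-0.0200, -0.1500, -0.0900)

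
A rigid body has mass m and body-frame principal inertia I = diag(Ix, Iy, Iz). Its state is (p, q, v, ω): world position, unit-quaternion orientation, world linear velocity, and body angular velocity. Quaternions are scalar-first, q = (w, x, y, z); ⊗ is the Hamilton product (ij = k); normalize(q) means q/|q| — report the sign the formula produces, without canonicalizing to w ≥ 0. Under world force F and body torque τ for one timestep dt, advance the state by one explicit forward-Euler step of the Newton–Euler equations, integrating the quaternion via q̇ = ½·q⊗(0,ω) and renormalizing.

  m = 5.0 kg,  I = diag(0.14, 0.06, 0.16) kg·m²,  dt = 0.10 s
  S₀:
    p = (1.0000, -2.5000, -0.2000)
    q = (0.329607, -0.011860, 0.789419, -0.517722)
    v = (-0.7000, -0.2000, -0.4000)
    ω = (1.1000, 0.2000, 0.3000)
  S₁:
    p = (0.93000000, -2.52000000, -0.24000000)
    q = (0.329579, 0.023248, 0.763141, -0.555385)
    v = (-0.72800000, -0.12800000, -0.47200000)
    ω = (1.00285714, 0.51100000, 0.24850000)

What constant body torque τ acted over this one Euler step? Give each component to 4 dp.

τ = (-0.1300, 0.1800, -0.1000)

rate change Δω = (-0.09714286, 0.31100000, -0.05150000)
applied torque τ = (-0.1300, 0.1800, -0.1000)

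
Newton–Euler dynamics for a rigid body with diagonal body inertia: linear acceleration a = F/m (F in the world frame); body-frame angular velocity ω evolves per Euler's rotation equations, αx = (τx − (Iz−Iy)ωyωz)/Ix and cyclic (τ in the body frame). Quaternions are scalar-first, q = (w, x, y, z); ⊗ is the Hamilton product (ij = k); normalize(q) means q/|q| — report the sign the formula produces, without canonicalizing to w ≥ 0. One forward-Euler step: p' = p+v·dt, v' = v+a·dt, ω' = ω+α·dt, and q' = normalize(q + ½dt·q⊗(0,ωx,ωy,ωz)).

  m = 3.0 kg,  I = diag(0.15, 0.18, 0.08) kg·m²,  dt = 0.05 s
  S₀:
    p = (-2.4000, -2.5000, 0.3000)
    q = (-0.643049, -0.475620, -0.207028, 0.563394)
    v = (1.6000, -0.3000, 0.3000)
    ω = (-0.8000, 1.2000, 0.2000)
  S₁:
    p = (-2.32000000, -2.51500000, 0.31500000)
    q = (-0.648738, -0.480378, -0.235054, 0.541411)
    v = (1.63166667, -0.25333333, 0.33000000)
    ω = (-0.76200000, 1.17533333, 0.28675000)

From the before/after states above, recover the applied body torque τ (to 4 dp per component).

τ = (0.0900, -0.1000, 0.1100)

rate change Δω = (0.03800000, -0.02466667, 0.08675000)
gyro term ω₀×Iω₀ = (-0.0240, -0.0112, -0.0288)
τ = I·(Δω/dt) + ω₀×(Iω₀) = (0.0900, -0.1000, 0.1100)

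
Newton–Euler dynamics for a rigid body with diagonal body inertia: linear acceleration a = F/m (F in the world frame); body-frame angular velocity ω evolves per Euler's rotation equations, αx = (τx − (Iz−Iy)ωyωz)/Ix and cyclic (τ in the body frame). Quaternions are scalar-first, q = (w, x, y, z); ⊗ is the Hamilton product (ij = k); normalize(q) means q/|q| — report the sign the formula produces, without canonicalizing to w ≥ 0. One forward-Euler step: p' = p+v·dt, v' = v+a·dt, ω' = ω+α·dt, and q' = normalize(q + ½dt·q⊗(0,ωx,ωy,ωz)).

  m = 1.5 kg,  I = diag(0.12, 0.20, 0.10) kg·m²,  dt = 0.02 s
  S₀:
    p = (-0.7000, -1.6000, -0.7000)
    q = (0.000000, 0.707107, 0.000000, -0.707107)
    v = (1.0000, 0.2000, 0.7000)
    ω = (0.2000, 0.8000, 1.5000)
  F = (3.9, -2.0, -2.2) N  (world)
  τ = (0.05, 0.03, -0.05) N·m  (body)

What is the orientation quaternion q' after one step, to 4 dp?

q' = (0.0092, 0.7127, -0.0120, -0.7013)

2q̇ = q⊗(0,ω) = (0.9192391, 0.5656856, -1.2020819, 0.5656856)
q + ½dt·q⊗(0,ω), renormalized = (0.0092, 0.7127, -0.0120, -0.7013)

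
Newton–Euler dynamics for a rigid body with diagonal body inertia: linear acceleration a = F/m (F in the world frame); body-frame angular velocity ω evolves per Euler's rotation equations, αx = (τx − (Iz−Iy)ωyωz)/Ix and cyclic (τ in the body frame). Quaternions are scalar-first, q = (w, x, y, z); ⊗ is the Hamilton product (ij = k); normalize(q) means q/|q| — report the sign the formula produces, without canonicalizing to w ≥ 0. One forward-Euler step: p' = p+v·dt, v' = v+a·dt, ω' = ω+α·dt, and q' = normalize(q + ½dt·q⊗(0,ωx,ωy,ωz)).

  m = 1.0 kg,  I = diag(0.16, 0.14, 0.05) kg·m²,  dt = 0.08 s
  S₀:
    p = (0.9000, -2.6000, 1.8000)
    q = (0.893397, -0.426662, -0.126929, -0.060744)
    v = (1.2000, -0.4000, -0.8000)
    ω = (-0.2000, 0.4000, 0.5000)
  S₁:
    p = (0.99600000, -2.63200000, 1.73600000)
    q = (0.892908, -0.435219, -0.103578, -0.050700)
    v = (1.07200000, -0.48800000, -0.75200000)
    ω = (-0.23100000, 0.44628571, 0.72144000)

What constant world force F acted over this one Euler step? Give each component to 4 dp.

F = (-1.6000, -1.1000, 0.6000)

v₁ − v₀ = (-0.12800000, -0.08800000, 0.04800000)
m·(v₁−v₀)/dt = (-1.6000, -1.1000, 0.6000)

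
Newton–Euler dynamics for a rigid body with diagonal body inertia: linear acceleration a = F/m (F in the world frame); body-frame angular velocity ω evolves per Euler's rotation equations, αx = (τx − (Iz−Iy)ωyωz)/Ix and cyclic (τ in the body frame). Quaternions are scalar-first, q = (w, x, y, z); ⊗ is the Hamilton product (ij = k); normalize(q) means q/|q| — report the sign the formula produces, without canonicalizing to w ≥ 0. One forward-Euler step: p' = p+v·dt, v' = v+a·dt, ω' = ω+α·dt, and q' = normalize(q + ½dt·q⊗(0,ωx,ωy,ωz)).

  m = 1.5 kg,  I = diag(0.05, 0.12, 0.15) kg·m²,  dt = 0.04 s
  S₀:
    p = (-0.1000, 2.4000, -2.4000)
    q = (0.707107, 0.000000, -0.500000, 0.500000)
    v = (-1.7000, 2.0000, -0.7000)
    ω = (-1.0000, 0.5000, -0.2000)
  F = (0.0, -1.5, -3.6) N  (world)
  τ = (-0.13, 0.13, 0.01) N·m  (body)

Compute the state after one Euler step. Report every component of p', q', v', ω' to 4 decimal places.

p' = (-0.1680, 2.4800, -2.4280)
q' = (0.7139, -0.0171, -0.5028, 0.4870)
v' = (-1.7000, 1.9600, -0.7960)
ω' = (-1.1016, 0.5500, -0.1880)

linear accel F/m = (0.0000, -1.0000, -2.4000)
p + v·dt = (-0.1680, 2.4800, -2.4280)
new velocity v' = (-1.7000, 1.9600, -0.7960)
precession coupling ω×(Iω) = (-0.0030, -0.0200, -0.0350)
(τ − ω×Iω)/I = (-2.5400, 1.2500, 0.3000)
ω + α·dt = (-1.1016, 0.5500, -0.1880)
2q̇ = q⊗(0,ω) = (0.3500000, -0.8571070, -0.1464465, -0.6414214)
q + ½dt·q⊗(0,ω), renormalized = (0.7139, -0.0171, -0.5028, 0.4870)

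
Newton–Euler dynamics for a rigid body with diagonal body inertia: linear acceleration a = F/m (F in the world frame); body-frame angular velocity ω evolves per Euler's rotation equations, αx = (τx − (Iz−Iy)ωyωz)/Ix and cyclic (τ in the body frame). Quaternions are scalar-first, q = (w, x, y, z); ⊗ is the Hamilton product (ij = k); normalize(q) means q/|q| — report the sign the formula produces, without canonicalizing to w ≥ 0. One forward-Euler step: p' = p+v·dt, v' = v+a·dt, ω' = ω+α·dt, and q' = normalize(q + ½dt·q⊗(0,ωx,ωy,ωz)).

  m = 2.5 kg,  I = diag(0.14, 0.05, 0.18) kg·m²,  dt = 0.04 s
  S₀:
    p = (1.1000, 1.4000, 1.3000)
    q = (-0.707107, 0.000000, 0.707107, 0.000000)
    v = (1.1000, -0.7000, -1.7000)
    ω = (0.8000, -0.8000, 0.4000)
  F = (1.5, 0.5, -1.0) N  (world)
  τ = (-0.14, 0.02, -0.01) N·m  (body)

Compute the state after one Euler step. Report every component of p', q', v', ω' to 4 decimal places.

p' = p + v·dt = (1.1440, 1.3720, 1.2320)
new velocity v' = (1.1240, -0.6920, -1.7160)
precession coupling ω×(Iω) = (-0.0416, -0.0128, 0.0576)
angular accel α = (-0.7029, 0.6560, -0.3756)
ω + α·dt = (0.7719, -0.7738, 0.3850)
Hamilton product q⊗(0,ω) = (0.5656856, -0.2828428, 0.5656856, -0.8485284)
q' = normalize(q + ½dt·q⊗(0,ω)) = (-0.6956, -0.0057, 0.7182, -0.0170)

p' = (1.1440, 1.3720, 1.2320)
q' = (-0.6956, -0.0057, 0.7182, -0.0170)
v' = (1.1240, -0.6920, -1.7160)
ω' = (0.7719, -0.7738, 0.3850)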